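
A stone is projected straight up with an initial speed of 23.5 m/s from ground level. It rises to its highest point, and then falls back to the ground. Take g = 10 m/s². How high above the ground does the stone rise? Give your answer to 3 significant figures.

27.6 m

Phase 1 (rising): v₀ = 23.5 m/s, a = -10 m/s².
v = v₀ + at → t = (0 − 23.5) / -10 = 2.35 s
v² = v₀² + 2aΔx → Δx = (0² − 23.5²)/(2·-10) = 27.6 m
Maximum height = 27.6 m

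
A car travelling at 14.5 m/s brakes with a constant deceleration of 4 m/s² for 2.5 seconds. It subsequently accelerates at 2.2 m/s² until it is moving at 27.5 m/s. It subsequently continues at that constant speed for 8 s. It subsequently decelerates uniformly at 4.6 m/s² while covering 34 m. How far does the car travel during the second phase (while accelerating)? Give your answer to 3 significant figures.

167 m

Phase 1 (decelerating): v₀ = 14.5 m/s, a = -4 m/s².
v = v₀ + at = 14.5 + (-4)(2.5) = 4.50 m/s
Δx = v₀t + ½at² = 14.5·2.5 + 0.5·-4·2.5² = 23.8 m

Phase 2 (accelerating): v₀ = 4.50 m/s, a = 2.2 m/s².
v = v₀ + at → t = (27.5 − 4.50) / 2.2 = 10.5 s
v² = v₀² + 2aΔx → Δx = (27.5² − 4.50²)/(2·2.2) = 167 m
Distance in phase 2 = 167 m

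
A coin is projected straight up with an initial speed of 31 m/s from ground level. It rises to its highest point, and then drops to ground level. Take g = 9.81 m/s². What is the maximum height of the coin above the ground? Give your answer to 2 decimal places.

48.98 m

Phase 1 (rising): v₀ = 31.0 m/s, a = -9.81 m/s².
v = v₀ + at → t = (0 − 31.0) / -9.81 = 3.16 s
v² = v₀² + 2aΔx → Δx = (0² − 31.0²)/(2·-9.81) = 49.0 m
Maximum height = 49.0 m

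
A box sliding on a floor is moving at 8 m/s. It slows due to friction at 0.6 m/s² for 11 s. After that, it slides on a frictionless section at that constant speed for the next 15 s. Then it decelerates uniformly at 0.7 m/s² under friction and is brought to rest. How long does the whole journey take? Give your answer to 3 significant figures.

28.0 s

Phase 1 (decelerating): v₀ = 8.00 m/s, a = -0.6 m/s².
v = v₀ + at = 8.00 + (-0.6)(11) = 1.40 m/s
Δx = v₀t + ½at² = 8.00·11 + 0.5·-0.6·11² = 51.7 m

Phase 2 (constant speed): v₀ = 1.40 m/s, a = 0 m/s².
v = v₀ + at = 1.40 + (0)(15) = 1.40 m/s
Δx = v₀t + ½at² = 1.40·15 + 0.5·0·15² = 21.0 m

Phase 3 (decelerating): v₀ = 1.40 m/s, a = -0.7 m/s².
v = v₀ + at → t = (0 − 1.40) / -0.7 = 2.00 s
v² = v₀² + 2aΔx → Δx = (0² − 1.40²)/(2·-0.7) = 1.40 m
Total time = 11.0 + 15.0 + 2.00 = 28.0 s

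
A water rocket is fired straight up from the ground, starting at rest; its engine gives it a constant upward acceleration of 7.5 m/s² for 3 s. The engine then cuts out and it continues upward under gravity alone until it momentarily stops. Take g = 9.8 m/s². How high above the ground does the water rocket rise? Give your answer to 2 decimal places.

Phase 1 (powered ascent): v₀ = 0 m/s, a = 7.5 m/s².
v = v₀ + at = 0 + (7.5)(3) = 22.5 m/s
Δx = v₀t + ½at² = 0·3 + 0.5·7.5·3² = 33.8 m

Phase 2 (coasting upward): v₀ = 22.5 m/s, a = -9.8 m/s².
v = v₀ + at → t = (0 − 22.5) / -9.8 = 2.30 s
v² = v₀² + 2aΔx → Δx = (0² − 22.5²)/(2·-9.8) = 25.8 m
Maximum height = 33.8 + 25.8 = 59.6 m

59.58 m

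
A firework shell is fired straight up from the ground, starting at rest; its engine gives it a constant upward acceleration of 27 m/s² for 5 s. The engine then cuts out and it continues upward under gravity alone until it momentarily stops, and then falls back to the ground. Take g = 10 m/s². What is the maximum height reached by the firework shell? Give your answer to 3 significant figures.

Phase 1 (powered ascent): v₀ = 0 m/s, a = 27 m/s².
v = v₀ + at = 0 + (27)(5) = 135 m/s
Δx = v₀t + ½at² = 0·5 + 0.5·27·5² = 338 m

Phase 2 (coasting upward): v₀ = 135 m/s, a = -10 m/s².
v = v₀ + at → t = (0 − 135) / -10 = 13.5 s
v² = v₀² + 2aΔx → Δx = (0² − 135²)/(2·-10) = 911 m
Maximum height = 338 + 911 = 1250 m

1250 m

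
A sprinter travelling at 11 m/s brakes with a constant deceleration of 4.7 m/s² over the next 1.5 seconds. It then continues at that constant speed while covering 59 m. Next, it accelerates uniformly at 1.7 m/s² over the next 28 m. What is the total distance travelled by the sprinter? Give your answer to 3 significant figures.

98.2 m

Phase 1 (decelerating): v₀ = 11.0 m/s, a = -4.7 m/s².
v = v₀ + at = 11.0 + (-4.7)(1.5) = 3.95 m/s
Δx = v₀t + ½at² = 11.0·1.5 + 0.5·-4.7·1.5² = 11.2 m

Phase 2 (constant speed): v₀ = 3.95 m/s, a = 0 m/s².
Constant speed: t = d/v = 59/3.95 = 14.9 s

Phase 3 (accelerating): v₀ = 3.95 m/s, a = 1.7 m/s².
v² = v₀² + 2aΔx = 3.95² + 2·1.7·28 = 111 → v = 10.5 m/s
t = (v − v₀)/a = (10.5 − 3.95)/1.7 = 3.87 s
Total distance = 11.2 + 59.0 + 28.0 = 98.2 m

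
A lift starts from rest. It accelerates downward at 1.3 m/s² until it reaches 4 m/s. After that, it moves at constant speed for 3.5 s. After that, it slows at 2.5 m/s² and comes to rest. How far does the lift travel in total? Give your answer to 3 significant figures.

23.4 m

Phase 1 (accelerating): v₀ = 0 m/s, a = 1.3 m/s².
v = v₀ + at → t = (4 − 0) / 1.3 = 3.08 s
v² = v₀² + 2aΔx → Δx = (4² − 0²)/(2·1.3) = 6.15 m

Phase 2 (constant speed): v₀ = 4.00 m/s, a = 0 m/s².
v = v₀ + at = 4.00 + (0)(3.5) = 4.00 m/s
Δx = v₀t + ½at² = 4.00·3.5 + 0.5·0·3.5² = 14.0 m

Phase 3 (decelerating): v₀ = 4.00 m/s, a = -2.5 m/s².
v = v₀ + at → t = (0 − 4.00) / -2.5 = 1.60 s
v² = v₀² + 2aΔx → Δx = (0² − 4.00²)/(2·-2.5) = 3.20 m
Total distance = 6.15 + 14.0 + 3.20 = 23.4 m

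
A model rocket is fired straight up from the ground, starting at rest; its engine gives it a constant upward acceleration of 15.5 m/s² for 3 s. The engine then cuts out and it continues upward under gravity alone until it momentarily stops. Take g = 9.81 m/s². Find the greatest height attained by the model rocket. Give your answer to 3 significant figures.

180 m

Phase 1 (powered ascent): v₀ = 0 m/s, a = 15.5 m/s².
v = v₀ + at = 0 + (15.5)(3) = 46.5 m/s
Δx = v₀t + ½at² = 0·3 + 0.5·15.5·3² = 69.8 m

Phase 2 (coasting upward): v₀ = 46.5 m/s, a = -9.81 m/s².
v = v₀ + at → t = (0 − 46.5) / -9.81 = 4.74 s
v² = v₀² + 2aΔx → Δx = (0² − 46.5²)/(2·-9.81) = 110 m
Maximum height = 69.8 + 110 = 180 m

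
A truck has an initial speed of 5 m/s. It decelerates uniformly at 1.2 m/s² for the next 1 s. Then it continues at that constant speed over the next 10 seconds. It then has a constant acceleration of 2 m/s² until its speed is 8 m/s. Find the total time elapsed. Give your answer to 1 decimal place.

Phase 1 (decelerating): v₀ = 5.00 m/s, a = -1.2 m/s².
v = v₀ + at = 5.00 + (-1.2)(1) = 3.80 m/s
Δx = v₀t + ½at² = 5.00·1 + 0.5·-1.2·1² = 4.40 m

Phase 2 (constant speed): v₀ = 3.80 m/s, a = 0 m/s².
v = v₀ + at = 3.80 + (0)(10) = 3.80 m/s
Δx = v₀t + ½at² = 3.80·10 + 0.5·0·10² = 38.0 m

Phase 3 (accelerating): v₀ = 3.80 m/s, a = 2 m/s².
v = v₀ + at → t = (8 − 3.80) / 2 = 2.10 s
v² = v₀² + 2aΔx → Δx = (8² − 3.80²)/(2·2) = 12.4 m
Total time = 1.00 + 10.0 + 2.10 = 13.1 s

13.1 s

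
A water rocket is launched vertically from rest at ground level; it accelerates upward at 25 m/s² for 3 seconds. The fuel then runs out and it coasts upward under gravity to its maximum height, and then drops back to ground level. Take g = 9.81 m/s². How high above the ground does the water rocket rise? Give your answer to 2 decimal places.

Phase 1 (powered ascent): v₀ = 0 m/s, a = 25 m/s².
v = v₀ + at = 0 + (25)(3) = 75.0 m/s
Δx = v₀t + ½at² = 0·3 + 0.5·25·3² = 112 m

Phase 2 (coasting upward): v₀ = 75.0 m/s, a = -9.81 m/s².
v = v₀ + at → t = (0 − 75.0) / -9.81 = 7.65 s
v² = v₀² + 2aΔx → Δx = (0² − 75.0²)/(2·-9.81) = 287 m
Maximum height = 112 + 287 = 399 m

399.20 m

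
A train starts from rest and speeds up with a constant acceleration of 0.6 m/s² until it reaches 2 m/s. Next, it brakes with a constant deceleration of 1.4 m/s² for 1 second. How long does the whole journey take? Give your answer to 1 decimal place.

Phase 1 (accelerating): v₀ = 0 m/s, a = 0.6 m/s².
v = v₀ + at → t = (2 − 0) / 0.6 = 3.33 s
v² = v₀² + 2aΔx → Δx = (2² − 0²)/(2·0.6) = 3.33 m

Phase 2 (decelerating): v₀ = 2.00 m/s, a = -1.4 m/s².
v = v₀ + at = 2.00 + (-1.4)(1) = 0.600 m/s
Δx = v₀t + ½at² = 2.00·1 + 0.5·-1.4·1² = 1.30 m
Total time = 3.33 + 1.00 = 4.33 s

4.3 s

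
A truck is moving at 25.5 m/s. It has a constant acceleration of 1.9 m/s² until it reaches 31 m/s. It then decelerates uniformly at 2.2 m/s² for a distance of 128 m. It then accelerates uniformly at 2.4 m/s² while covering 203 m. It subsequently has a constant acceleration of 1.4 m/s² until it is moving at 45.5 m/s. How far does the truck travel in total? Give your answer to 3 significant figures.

662 m

Phase 1 (accelerating): v₀ = 25.5 m/s, a = 1.9 m/s².
v = v₀ + at → t = (31 − 25.5) / 1.9 = 2.89 s
v² = v₀² + 2aΔx → Δx = (31² − 25.5²)/(2·1.9) = 81.8 m

Phase 2 (decelerating): v₀ = 31.0 m/s, a = -2.2 m/s².
v² = v₀² + 2aΔx = 31.0² + 2·-2.2·128 = 398 → v = 19.9 m/s
t = (v − v₀)/a = (19.9 − 31.0)/-2.2 = 5.03 s

Phase 3 (accelerating): v₀ = 19.9 m/s, a = 2.4 m/s².
v² = v₀² + 2aΔx = 19.9² + 2·2.4·203 = 1370 → v = 37.0 m/s
t = (v − v₀)/a = (37.0 − 19.9)/2.4 = 7.12 s

Phase 4 (accelerating): v₀ = 37.0 m/s, a = 1.4 m/s².
v = v₀ + at → t = (45.5 − 37.0) / 1.4 = 6.04 s
v² = v₀² + 2aΔx → Δx = (45.5² − 37.0²)/(2·1.4) = 249 m
Total distance = 81.8 + 128 + 203 + 249 = 662 m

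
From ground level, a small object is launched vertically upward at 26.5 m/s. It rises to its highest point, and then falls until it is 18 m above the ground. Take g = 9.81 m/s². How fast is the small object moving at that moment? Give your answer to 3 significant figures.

Phase 1 (rising): v₀ = 26.5 m/s, a = -9.81 m/s².
v = v₀ + at → t = (0 − 26.5) / -9.81 = 2.70 s
v² = v₀² + 2aΔx → Δx = (0² − 26.5²)/(2·-9.81) = 35.8 m

Phase 2 (falling): v₀ = 0 m/s, a = -9.81 m/s².
Falls 17.8 m from rest: t = √(2·17.8/9.81) = 1.90 s; v = g·t = 18.7 m/s.
Final speed = 18.7 m/s

18.7 m/s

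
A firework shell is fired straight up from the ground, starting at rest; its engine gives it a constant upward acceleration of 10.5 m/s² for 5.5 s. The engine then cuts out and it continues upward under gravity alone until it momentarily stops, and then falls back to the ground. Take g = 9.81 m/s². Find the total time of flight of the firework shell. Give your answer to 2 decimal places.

Phase 1 (powered ascent): v₀ = 0 m/s, a = 10.5 m/s².
v = v₀ + at = 0 + (10.5)(5.5) = 57.8 m/s
Δx = v₀t + ½at² = 0·5.5 + 0.5·10.5·5.5² = 159 m

Phase 2 (coasting upward): v₀ = 57.8 m/s, a = -9.81 m/s².
v = v₀ + at → t = (0 − 57.8) / -9.81 = 5.89 s
v² = v₀² + 2aΔx → Δx = (0² − 57.8²)/(2·-9.81) = 170 m

Phase 3 (free fall): v₀ = 0 m/s, a = -9.81 m/s².
Falls 329 m from rest: t = √(2·329/9.81) = 8.19 s; v = g·t = 80.3 m/s.
Total time = 5.50 + 5.89 + 8.19 = 19.6 s

19.57 s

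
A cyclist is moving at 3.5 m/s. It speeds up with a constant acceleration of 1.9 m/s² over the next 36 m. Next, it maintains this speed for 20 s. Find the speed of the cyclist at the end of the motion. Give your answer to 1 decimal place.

Phase 1 (accelerating): v₀ = 3.50 m/s, a = 1.9 m/s².
v² = v₀² + 2aΔx = 3.50² + 2·1.9·36 = 149 → v = 12.2 m/s
t = (v − v₀)/a = (12.2 − 3.50)/1.9 = 4.58 s

Phase 2 (constant speed): v₀ = 12.2 m/s, a = 0 m/s².
v = v₀ + at = 12.2 + (0)(20) = 12.2 m/s
Δx = v₀t + ½at² = 12.2·20 + 0.5·0·20² = 244 m
Final speed = 12.2 m/s

12.2 m/s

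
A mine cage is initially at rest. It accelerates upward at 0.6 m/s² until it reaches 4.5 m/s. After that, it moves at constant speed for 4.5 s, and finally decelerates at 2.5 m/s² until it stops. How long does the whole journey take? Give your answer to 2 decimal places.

Phase 1 (accelerating): v₀ = 0 m/s, a = 0.6 m/s².
v = v₀ + at → t = (4.5 − 0) / 0.6 = 7.50 s
v² = v₀² + 2aΔx → Δx = (4.5² − 0²)/(2·0.6) = 16.9 m

Phase 2 (constant speed): v₀ = 4.50 m/s, a = 0 m/s².
v = v₀ + at = 4.50 + (0)(4.5) = 4.50 m/s
Δx = v₀t + ½at² = 4.50·4.5 + 0.5·0·4.5² = 20.2 m

Phase 3 (decelerating): v₀ = 4.50 m/s, a = -2.5 m/s².
v = v₀ + at → t = (0 − 4.50) / -2.5 = 1.80 s
v² = v₀² + 2aΔx → Δx = (0² − 4.50²)/(2·-2.5) = 4.05 m
Total time = 7.50 + 4.50 + 1.80 = 13.8 s

13.80 s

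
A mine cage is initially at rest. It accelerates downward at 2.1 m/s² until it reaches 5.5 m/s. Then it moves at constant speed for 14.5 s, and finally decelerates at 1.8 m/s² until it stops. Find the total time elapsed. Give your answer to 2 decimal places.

20.17 s

Phase 1 (accelerating): v₀ = 0 m/s, a = 2.1 m/s².
v = v₀ + at → t = (5.5 − 0) / 2.1 = 2.62 s
v² = v₀² + 2aΔx → Δx = (5.5² − 0²)/(2·2.1) = 7.20 m

Phase 2 (constant speed): v₀ = 5.50 m/s, a = 0 m/s².
v = v₀ + at = 5.50 + (0)(14.5) = 5.50 m/s
Δx = v₀t + ½at² = 5.50·14.5 + 0.5·0·14.5² = 79.8 m

Phase 3 (decelerating): v₀ = 5.50 m/s, a = -1.8 m/s².
v = v₀ + at → t = (0 − 5.50) / -1.8 = 3.06 s
v² = v₀² + 2aΔx → Δx = (0² − 5.50²)/(2·-1.8) = 8.40 m
Total time = 2.62 + 14.5 + 3.06 = 20.2 s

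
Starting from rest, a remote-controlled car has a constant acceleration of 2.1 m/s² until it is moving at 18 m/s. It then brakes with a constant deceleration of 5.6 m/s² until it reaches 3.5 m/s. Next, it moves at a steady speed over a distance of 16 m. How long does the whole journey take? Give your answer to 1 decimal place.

15.7 s

Phase 1 (accelerating): v₀ = 0 m/s, a = 2.1 m/s².
v = v₀ + at → t = (18 − 0) / 2.1 = 8.57 s
v² = v₀² + 2aΔx → Δx = (18² − 0²)/(2·2.1) = 77.1 m

Phase 2 (decelerating): v₀ = 18.0 m/s, a = -5.6 m/s².
v = v₀ + at → t = (3.5 − 18.0) / -5.6 = 2.59 s
v² = v₀² + 2aΔx → Δx = (3.5² − 18.0²)/(2·-5.6) = 27.8 m

Phase 3 (constant speed): v₀ = 3.50 m/s, a = 0 m/s².
Constant speed: t = d/v = 16/3.50 = 4.57 s
Total time = 8.57 + 2.59 + 4.57 = 15.7 s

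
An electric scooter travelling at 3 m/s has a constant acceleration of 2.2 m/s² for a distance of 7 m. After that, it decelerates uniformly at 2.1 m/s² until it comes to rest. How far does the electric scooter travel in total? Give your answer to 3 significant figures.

16.5 m

Phase 1 (accelerating): v₀ = 3.00 m/s, a = 2.2 m/s².
v² = v₀² + 2aΔx = 3.00² + 2·2.2·7 = 39.8 → v = 6.31 m/s
t = (v − v₀)/a = (6.31 − 3.00)/2.2 = 1.50 s

Phase 2 (decelerating): v₀ = 6.31 m/s, a = -2.1 m/s².
v = v₀ + at → t = (0 − 6.31) / -2.1 = 3.00 s
v² = v₀² + 2aΔx → Δx = (0² − 6.31²)/(2·-2.1) = 9.48 m
Total distance = 7.00 + 9.48 = 16.5 m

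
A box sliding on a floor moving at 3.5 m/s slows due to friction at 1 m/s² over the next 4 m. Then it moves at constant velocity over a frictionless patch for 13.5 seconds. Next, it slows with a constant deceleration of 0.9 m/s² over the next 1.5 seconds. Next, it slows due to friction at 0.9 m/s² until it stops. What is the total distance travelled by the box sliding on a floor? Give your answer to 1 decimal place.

Phase 1 (decelerating): v₀ = 3.50 m/s, a = -1 m/s².
v² = v₀² + 2aΔx = 3.50² + 2·-1·4 = 4.25 → v = 2.06 m/s
t = (v − v₀)/a = (2.06 − 3.50)/-1 = 1.44 s

Phase 2 (constant speed): v₀ = 2.06 m/s, a = 0 m/s².
v = v₀ + at = 2.06 + (0)(13.5) = 2.06 m/s
Δx = v₀t + ½at² = 2.06·13.5 + 0.5·0·13.5² = 27.8 m

Phase 3 (decelerating): v₀ = 2.06 m/s, a = -0.9 m/s².
v = v₀ + at = 2.06 + (-0.9)(1.5) = 0.712 m/s
Δx = v₀t + ½at² = 2.06·1.5 + 0.5·-0.9·1.5² = 2.08 m

Phase 4 (decelerating): v₀ = 0.712 m/s, a = -0.9 m/s².
v = v₀ + at → t = (0 − 0.712) / -0.9 = 0.791 s
v² = v₀² + 2aΔx → Δx = (0² − 0.712²)/(2·-0.9) = 0.281 m
Total distance = 4.00 + 27.8 + 2.08 + 0.281 = 34.2 m

34.2 m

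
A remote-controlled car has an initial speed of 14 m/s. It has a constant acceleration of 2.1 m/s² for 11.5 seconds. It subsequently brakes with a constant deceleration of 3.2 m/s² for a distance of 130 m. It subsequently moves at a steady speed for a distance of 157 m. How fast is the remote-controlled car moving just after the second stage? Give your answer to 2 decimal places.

Phase 1 (accelerating): v₀ = 14.0 m/s, a = 2.1 m/s².
v = v₀ + at = 14.0 + (2.1)(11.5) = 38.2 m/s
Δx = v₀t + ½at² = 14.0·11.5 + 0.5·2.1·11.5² = 300 m

Phase 2 (decelerating): v₀ = 38.2 m/s, a = -3.2 m/s².
v² = v₀² + 2aΔx = 38.2² + 2·-3.2·130 = 623 → v = 25.0 m/s
t = (v − v₀)/a = (25.0 − 38.2)/-3.2 = 4.12 s
Speed at end of phase 2 = 25.0 m/s

24.97 m/s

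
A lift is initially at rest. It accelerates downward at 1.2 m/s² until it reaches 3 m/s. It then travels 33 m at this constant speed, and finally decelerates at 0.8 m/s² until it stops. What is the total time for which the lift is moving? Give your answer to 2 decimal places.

17.25 s

Phase 1 (accelerating): v₀ = 0 m/s, a = 1.2 m/s².
v = v₀ + at → t = (3 − 0) / 1.2 = 2.50 s
v² = v₀² + 2aΔx → Δx = (3² − 0²)/(2·1.2) = 3.75 m

Phase 2 (constant speed): v₀ = 3.00 m/s, a = 0 m/s².
Constant speed: t = d/v = 33/3.00 = 11.0 s

Phase 3 (decelerating): v₀ = 3.00 m/s, a = -0.8 m/s².
v = v₀ + at → t = (0 − 3.00) / -0.8 = 3.75 s
v² = v₀² + 2aΔx → Δx = (0² − 3.00²)/(2·-0.8) = 5.62 m
Total time = 2.50 + 11.0 + 3.75 = 17.2 s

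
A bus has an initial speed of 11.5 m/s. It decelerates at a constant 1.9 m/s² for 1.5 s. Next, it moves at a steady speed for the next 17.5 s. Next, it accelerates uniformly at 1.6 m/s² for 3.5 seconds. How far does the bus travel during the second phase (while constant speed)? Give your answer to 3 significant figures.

151 m

Phase 1 (decelerating): v₀ = 11.5 m/s, a = -1.9 m/s².
v = v₀ + at = 11.5 + (-1.9)(1.5) = 8.65 m/s
Δx = v₀t + ½at² = 11.5·1.5 + 0.5·-1.9·1.5² = 15.1 m

Phase 2 (constant speed): v₀ = 8.65 m/s, a = 0 m/s².
v = v₀ + at = 8.65 + (0)(17.5) = 8.65 m/s
Δx = v₀t + ½at² = 8.65·17.5 + 0.5·0·17.5² = 151 m
Distance in phase 2 = 151 m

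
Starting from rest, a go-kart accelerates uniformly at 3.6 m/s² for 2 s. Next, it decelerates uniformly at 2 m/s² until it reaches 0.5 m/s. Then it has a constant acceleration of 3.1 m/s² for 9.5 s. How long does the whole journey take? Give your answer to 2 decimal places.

Phase 1 (accelerating): v₀ = 0 m/s, a = 3.6 m/s².
v = v₀ + at = 0 + (3.6)(2) = 7.20 m/s
Δx = v₀t + ½at² = 0·2 + 0.5·3.6·2² = 7.20 m

Phase 2 (decelerating): v₀ = 7.20 m/s, a = -2 m/s².
v = v₀ + at → t = (0.5 − 7.20) / -2 = 3.35 s
v² = v₀² + 2aΔx → Δx = (0.5² − 7.20²)/(2·-2) = 12.9 m

Phase 3 (accelerating): v₀ = 0.500 m/s, a = 3.1 m/s².
v = v₀ + at = 0.500 + (3.1)(9.5) = 29.9 m/s
Δx = v₀t + ½at² = 0.500·9.5 + 0.5·3.1·9.5² = 145 m
Total time = 2.00 + 3.35 + 9.50 = 14.8 s

14.85 s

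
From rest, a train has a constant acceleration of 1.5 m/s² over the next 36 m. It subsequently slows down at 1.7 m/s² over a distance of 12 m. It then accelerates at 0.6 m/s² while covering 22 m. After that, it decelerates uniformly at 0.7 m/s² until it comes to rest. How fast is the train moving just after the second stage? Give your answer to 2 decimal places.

8.20 m/s

Phase 1 (accelerating): v₀ = 0 m/s, a = 1.5 m/s².
v² = v₀² + 2aΔx = 0² + 2·1.5·36 = 108 → v = 10.4 m/s
t = (v − v₀)/a = (10.4 − 0)/1.5 = 6.93 s

Phase 2 (decelerating): v₀ = 10.4 m/s, a = -1.7 m/s².
v² = v₀² + 2aΔx = 10.4² + 2·-1.7·12 = 67.2 → v = 8.20 m/s
t = (v − v₀)/a = (8.20 − 10.4)/-1.7 = 1.29 s
Speed at end of phase 2 = 8.20 m/s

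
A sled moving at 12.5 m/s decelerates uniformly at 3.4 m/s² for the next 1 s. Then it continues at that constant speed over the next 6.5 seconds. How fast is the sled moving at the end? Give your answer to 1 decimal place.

9.1 m/s

Phase 1 (decelerating): v₀ = 12.5 m/s, a = -3.4 m/s².
v = v₀ + at = 12.5 + (-3.4)(1) = 9.10 m/s
Δx = v₀t + ½at² = 12.5·1 + 0.5·-3.4·1² = 10.8 m

Phase 2 (constant speed): v₀ = 9.10 m/s, a = 0 m/s².
v = v₀ + at = 9.10 + (0)(6.5) = 9.10 m/s
Δx = v₀t + ½at² = 9.10·6.5 + 0.5·0·6.5² = 59.1 m
Final speed = 9.10 m/s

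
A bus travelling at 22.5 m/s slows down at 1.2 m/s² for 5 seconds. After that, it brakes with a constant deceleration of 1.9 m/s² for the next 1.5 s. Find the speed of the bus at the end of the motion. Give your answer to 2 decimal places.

Phase 1 (decelerating): v₀ = 22.5 m/s, a = -1.2 m/s².
v = v₀ + at = 22.5 + (-1.2)(5) = 16.5 m/s
Δx = v₀t + ½at² = 22.5·5 + 0.5·-1.2·5² = 97.5 m

Phase 2 (decelerating): v₀ = 16.5 m/s, a = -1.9 m/s².
v = v₀ + at = 16.5 + (-1.9)(1.5) = 13.7 m/s
Δx = v₀t + ½at² = 16.5·1.5 + 0.5·-1.9·1.5² = 22.6 m
Final speed = 13.7 m/s

13.65 m/s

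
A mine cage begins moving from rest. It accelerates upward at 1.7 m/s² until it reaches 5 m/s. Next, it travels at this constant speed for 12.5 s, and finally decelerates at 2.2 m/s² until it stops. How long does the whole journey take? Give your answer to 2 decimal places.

17.71 s

Phase 1 (accelerating): v₀ = 0 m/s, a = 1.7 m/s².
v = v₀ + at → t = (5 − 0) / 1.7 = 2.94 s
v² = v₀² + 2aΔx → Δx = (5² − 0²)/(2·1.7) = 7.35 m

Phase 2 (constant speed): v₀ = 5.00 m/s, a = 0 m/s².
v = v₀ + at = 5.00 + (0)(12.5) = 5.00 m/s
Δx = v₀t + ½at² = 5.00·12.5 + 0.5·0·12.5² = 62.5 m

Phase 3 (decelerating): v₀ = 5.00 m/s, a = -2.2 m/s².
v = v₀ + at → t = (0 − 5.00) / -2.2 = 2.27 s
v² = v₀² + 2aΔx → Δx = (0² − 5.00²)/(2·-2.2) = 5.68 m
Total time = 2.94 + 12.5 + 2.27 = 17.7 s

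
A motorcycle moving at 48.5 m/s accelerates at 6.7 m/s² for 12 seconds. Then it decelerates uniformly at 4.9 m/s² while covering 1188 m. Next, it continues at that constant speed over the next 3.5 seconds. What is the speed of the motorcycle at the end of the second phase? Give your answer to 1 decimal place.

70.5 m/s

Phase 1 (accelerating): v₀ = 48.5 m/s, a = 6.7 m/s².
v = v₀ + at = 48.5 + (6.7)(12) = 129 m/s
Δx = v₀t + ½at² = 48.5·12 + 0.5·6.7·12² = 1060 m

Phase 2 (decelerating): v₀ = 129 m/s, a = -4.9 m/s².
v² = v₀² + 2aΔx = 129² + 2·-4.9·1188 = 4970 → v = 70.5 m/s
t = (v − v₀)/a = (70.5 − 129)/-4.9 = 11.9 s
Speed at end of phase 2 = 70.5 m/s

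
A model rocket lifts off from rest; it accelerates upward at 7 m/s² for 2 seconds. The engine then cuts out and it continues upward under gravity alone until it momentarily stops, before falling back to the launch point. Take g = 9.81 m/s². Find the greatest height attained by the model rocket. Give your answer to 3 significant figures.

Phase 1 (powered ascent): v₀ = 0 m/s, a = 7 m/s².
v = v₀ + at = 0 + (7)(2) = 14.0 m/s
Δx = v₀t + ½at² = 0·2 + 0.5·7·2² = 14.0 m

Phase 2 (coasting upward): v₀ = 14.0 m/s, a = -9.81 m/s².
v = v₀ + at → t = (0 − 14.0) / -9.81 = 1.43 s
v² = v₀² + 2aΔx → Δx = (0² − 14.0²)/(2·-9.81) = 9.99 m
Maximum height = 14.0 + 9.99 = 24.0 m

24.0 m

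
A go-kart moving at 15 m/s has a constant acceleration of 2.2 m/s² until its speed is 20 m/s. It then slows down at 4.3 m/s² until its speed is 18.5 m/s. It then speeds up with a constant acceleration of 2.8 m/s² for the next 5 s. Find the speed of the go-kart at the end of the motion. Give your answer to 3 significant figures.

32.5 m/s

Phase 1 (accelerating): v₀ = 15.0 m/s, a = 2.2 m/s².
v = v₀ + at → t = (20 − 15.0) / 2.2 = 2.27 s
v² = v₀² + 2aΔx → Δx = (20² − 15.0²)/(2·2.2) = 39.8 m

Phase 2 (decelerating): v₀ = 20.0 m/s, a = -4.3 m/s².
v = v₀ + at → t = (18.5 − 20.0) / -4.3 = 0.349 s
v² = v₀² + 2aΔx → Δx = (18.5² − 20.0²)/(2·-4.3) = 6.72 m

Phase 3 (accelerating): v₀ = 18.5 m/s, a = 2.8 m/s².
v = v₀ + at = 18.5 + (2.8)(5) = 32.5 m/s
Δx = v₀t + ½at² = 18.5·5 + 0.5·2.8·5² = 128 m
Final speed = 32.5 m/s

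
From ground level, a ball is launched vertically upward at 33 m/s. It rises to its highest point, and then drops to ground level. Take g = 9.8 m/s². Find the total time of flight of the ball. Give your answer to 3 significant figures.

6.73 s

Phase 1 (rising): v₀ = 33.0 m/s, a = -9.8 m/s².
v = v₀ + at → t = (0 − 33.0) / -9.8 = 3.37 s
v² = v₀² + 2aΔx → Δx = (0² − 33.0²)/(2·-9.8) = 55.6 m

Phase 2 (falling): v₀ = 0 m/s, a = -9.8 m/s².
Falls 55.6 m from rest: t = √(2·55.6/9.8) = 3.37 s; v = g·t = 33.0 m/s.
Total time = 3.37 + 3.37 = 6.73 s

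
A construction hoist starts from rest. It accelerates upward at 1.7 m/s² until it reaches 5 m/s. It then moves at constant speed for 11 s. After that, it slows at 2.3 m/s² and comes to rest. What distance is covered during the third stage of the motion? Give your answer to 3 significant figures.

5.43 m

Phase 1 (accelerating): v₀ = 0 m/s, a = 1.7 m/s².
v = v₀ + at → t = (5 − 0) / 1.7 = 2.94 s
v² = v₀² + 2aΔx → Δx = (5² − 0²)/(2·1.7) = 7.35 m

Phase 2 (constant speed): v₀ = 5.00 m/s, a = 0 m/s².
v = v₀ + at = 5.00 + (0)(11) = 5.00 m/s
Δx = v₀t + ½at² = 5.00·11 + 0.5·0·11² = 55.0 m

Phase 3 (decelerating): v₀ = 5.00 m/s, a = -2.3 m/s².
v = v₀ + at → t = (0 − 5.00) / -2.3 = 2.17 s
v² = v₀² + 2aΔx → Δx = (0² − 5.00²)/(2·-2.3) = 5.43 m
Distance in phase 3 = 5.43 m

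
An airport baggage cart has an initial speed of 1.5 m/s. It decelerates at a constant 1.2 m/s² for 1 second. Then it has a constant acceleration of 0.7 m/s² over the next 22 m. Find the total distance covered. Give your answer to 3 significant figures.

22.9 m

Phase 1 (decelerating): v₀ = 1.50 m/s, a = -1.2 m/s².
v = v₀ + at = 1.50 + (-1.2)(1) = 0.300 m/s
Δx = v₀t + ½at² = 1.50·1 + 0.5·-1.2·1² = 0.900 m

Phase 2 (accelerating): v₀ = 0.300 m/s, a = 0.7 m/s².
v² = v₀² + 2aΔx = 0.300² + 2·0.7·22 = 30.9 → v = 5.56 m/s
t = (v − v₀)/a = (5.56 − 0.300)/0.7 = 7.51 s
Total distance = 0.900 + 22.0 = 22.9 m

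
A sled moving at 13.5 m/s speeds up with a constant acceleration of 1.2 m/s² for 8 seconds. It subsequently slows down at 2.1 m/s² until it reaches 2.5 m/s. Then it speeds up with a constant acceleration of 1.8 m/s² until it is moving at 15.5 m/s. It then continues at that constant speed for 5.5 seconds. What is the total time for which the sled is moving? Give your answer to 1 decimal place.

Phase 1 (accelerating): v₀ = 13.5 m/s, a = 1.2 m/s².
v = v₀ + at = 13.5 + (1.2)(8) = 23.1 m/s
Δx = v₀t + ½at² = 13.5·8 + 0.5·1.2·8² = 146 m

Phase 2 (decelerating): v₀ = 23.1 m/s, a = -2.1 m/s².
v = v₀ + at → t = (2.5 − 23.1) / -2.1 = 9.81 s
v² = v₀² + 2aΔx → Δx = (2.5² − 23.1²)/(2·-2.1) = 126 m

Phase 3 (accelerating): v₀ = 2.50 m/s, a = 1.8 m/s².
v = v₀ + at → t = (15.5 − 2.50) / 1.8 = 7.22 s
v² = v₀² + 2aΔx → Δx = (15.5² − 2.50²)/(2·1.8) = 65.0 m

Phase 4 (constant speed): v₀ = 15.5 m/s, a = 0 m/s².
v = v₀ + at = 15.5 + (0)(5.5) = 15.5 m/s
Δx = v₀t + ½at² = 15.5·5.5 + 0.5·0·5.5² = 85.2 m
Total time = 8.00 + 9.81 + 7.22 + 5.50 = 30.5 s

30.5 s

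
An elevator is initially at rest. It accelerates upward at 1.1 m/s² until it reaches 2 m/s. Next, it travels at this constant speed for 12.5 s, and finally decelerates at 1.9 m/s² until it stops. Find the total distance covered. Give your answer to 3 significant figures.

27.9 m

Phase 1 (accelerating): v₀ = 0 m/s, a = 1.1 m/s².
v = v₀ + at → t = (2 − 0) / 1.1 = 1.82 s
v² = v₀² + 2aΔx → Δx = (2² − 0²)/(2·1.1) = 1.82 m

Phase 2 (constant speed): v₀ = 2.00 m/s, a = 0 m/s².
v = v₀ + at = 2.00 + (0)(12.5) = 2.00 m/s
Δx = v₀t + ½at² = 2.00·12.5 + 0.5·0·12.5² = 25.0 m

Phase 3 (decelerating): v₀ = 2.00 m/s, a = -1.9 m/s².
v = v₀ + at → t = (0 − 2.00) / -1.9 = 1.05 s
v² = v₀² + 2aΔx → Δx = (0² − 2.00²)/(2·-1.9) = 1.05 m
Total distance = 1.82 + 25.0 + 1.05 = 27.9 m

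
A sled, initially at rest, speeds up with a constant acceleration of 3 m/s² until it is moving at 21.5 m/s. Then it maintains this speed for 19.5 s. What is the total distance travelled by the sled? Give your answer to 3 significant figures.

Phase 1 (accelerating): v₀ = 0 m/s, a = 3 m/s².
v = v₀ + at → t = (21.5 − 0) / 3 = 7.17 s
v² = v₀² + 2aΔx → Δx = (21.5² − 0²)/(2·3) = 77.0 m

Phase 2 (constant speed): v₀ = 21.5 m/s, a = 0 m/s².
v = v₀ + at = 21.5 + (0)(19.5) = 21.5 m/s
Δx = v₀t + ½at² = 21.5·19.5 + 0.5·0·19.5² = 419 m
Total distance = 77.0 + 419 = 496 m

496 m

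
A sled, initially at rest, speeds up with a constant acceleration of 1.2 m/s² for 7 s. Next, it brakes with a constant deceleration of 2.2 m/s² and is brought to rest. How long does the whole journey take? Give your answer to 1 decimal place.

Phase 1 (accelerating): v₀ = 0 m/s, a = 1.2 m/s².
v = v₀ + at = 0 + (1.2)(7) = 8.40 m/s
Δx = v₀t + ½at² = 0·7 + 0.5·1.2·7² = 29.4 m

Phase 2 (decelerating): v₀ = 8.40 m/s, a = -2.2 m/s².
v = v₀ + at → t = (0 − 8.40) / -2.2 = 3.82 s
v² = v₀² + 2aΔx → Δx = (0² − 8.40²)/(2·-2.2) = 16.0 m
Total time = 7.00 + 3.82 = 10.8 s

10.8 s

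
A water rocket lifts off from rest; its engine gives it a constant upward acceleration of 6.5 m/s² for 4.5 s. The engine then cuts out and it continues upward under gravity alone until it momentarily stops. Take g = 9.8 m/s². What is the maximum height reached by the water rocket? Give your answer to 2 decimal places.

Phase 1 (powered ascent): v₀ = 0 m/s, a = 6.5 m/s².
v = v₀ + at = 0 + (6.5)(4.5) = 29.2 m/s
Δx = v₀t + ½at² = 0·4.5 + 0.5·6.5·4.5² = 65.8 m

Phase 2 (coasting upward): v₀ = 29.2 m/s, a = -9.8 m/s².
v = v₀ + at → t = (0 − 29.2) / -9.8 = 2.98 s
v² = v₀² + 2aΔx → Δx = (0² − 29.2²)/(2·-9.8) = 43.7 m
Maximum height = 65.8 + 43.7 = 109 m

109.46 m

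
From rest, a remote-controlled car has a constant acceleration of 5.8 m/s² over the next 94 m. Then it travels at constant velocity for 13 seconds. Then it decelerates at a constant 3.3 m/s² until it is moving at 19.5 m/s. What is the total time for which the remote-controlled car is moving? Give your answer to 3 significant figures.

22.8 s

Phase 1 (accelerating): v₀ = 0 m/s, a = 5.8 m/s².
v² = v₀² + 2aΔx = 0² + 2·5.8·94 = 1090 → v = 33.0 m/s
t = (v − v₀)/a = (33.0 − 0)/5.8 = 5.69 s

Phase 2 (constant speed): v₀ = 33.0 m/s, a = 0 m/s².
v = v₀ + at = 33.0 + (0)(13) = 33.0 m/s
Δx = v₀t + ½at² = 33.0·13 + 0.5·0·13² = 429 m

Phase 3 (decelerating): v₀ = 33.0 m/s, a = -3.3 m/s².
v = v₀ + at → t = (19.5 − 33.0) / -3.3 = 4.10 s
v² = v₀² + 2aΔx → Δx = (19.5² − 33.0²)/(2·-3.3) = 108 m
Total time = 5.69 + 13.0 + 4.10 = 22.8 s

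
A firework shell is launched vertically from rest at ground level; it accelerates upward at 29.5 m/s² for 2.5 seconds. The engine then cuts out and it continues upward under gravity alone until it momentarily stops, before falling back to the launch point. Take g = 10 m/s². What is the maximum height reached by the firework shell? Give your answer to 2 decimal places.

Phase 1 (powered ascent): v₀ = 0 m/s, a = 29.5 m/s².
v = v₀ + at = 0 + (29.5)(2.5) = 73.8 m/s
Δx = v₀t + ½at² = 0·2.5 + 0.5·29.5·2.5² = 92.2 m

Phase 2 (coasting upward): v₀ = 73.8 m/s, a = -10 m/s².
v = v₀ + at → t = (0 − 73.8) / -10 = 7.38 s
v² = v₀² + 2aΔx → Δx = (0² − 73.8²)/(2·-10) = 272 m
Maximum height = 92.2 + 272 = 364 m

364.14 m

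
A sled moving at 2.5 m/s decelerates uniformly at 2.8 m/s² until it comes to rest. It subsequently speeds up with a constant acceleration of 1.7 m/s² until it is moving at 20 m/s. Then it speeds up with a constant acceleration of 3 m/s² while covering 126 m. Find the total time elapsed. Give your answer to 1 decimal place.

Phase 1 (decelerating): v₀ = 2.50 m/s, a = -2.8 m/s².
v = v₀ + at → t = (0 − 2.50) / -2.8 = 0.893 s
v² = v₀² + 2aΔx → Δx = (0² − 2.50²)/(2·-2.8) = 1.12 m

Phase 2 (accelerating): v₀ = 0 m/s, a = 1.7 m/s².
v = v₀ + at → t = (20 − 0) / 1.7 = 11.8 s
v² = v₀² + 2aΔx → Δx = (20² − 0²)/(2·1.7) = 118 m

Phase 3 (accelerating): v₀ = 20.0 m/s, a = 3 m/s².
v² = v₀² + 2aΔx = 20.0² + 2·3·126 = 1160 → v = 34.0 m/s
t = (v − v₀)/a = (34.0 − 20.0)/3 = 4.67 s
Total time = 0.893 + 11.8 + 4.67 = 17.3 s

17.3 s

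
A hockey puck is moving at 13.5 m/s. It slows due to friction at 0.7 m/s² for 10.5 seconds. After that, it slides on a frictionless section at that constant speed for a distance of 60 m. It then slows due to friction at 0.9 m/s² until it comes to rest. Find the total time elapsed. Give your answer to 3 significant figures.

27.1 s

Phase 1 (decelerating): v₀ = 13.5 m/s, a = -0.7 m/s².
v = v₀ + at = 13.5 + (-0.7)(10.5) = 6.15 m/s
Δx = v₀t + ½at² = 13.5·10.5 + 0.5·-0.7·10.5² = 103 m

Phase 2 (constant speed): v₀ = 6.15 m/s, a = 0 m/s².
Constant speed: t = d/v = 60/6.15 = 9.76 s

Phase 3 (decelerating): v₀ = 6.15 m/s, a = -0.9 m/s².
v = v₀ + at → t = (0 − 6.15) / -0.9 = 6.83 s
v² = v₀² + 2aΔx → Δx = (0² − 6.15²)/(2·-0.9) = 21.0 m
Total time = 10.5 + 9.76 + 6.83 = 27.1 s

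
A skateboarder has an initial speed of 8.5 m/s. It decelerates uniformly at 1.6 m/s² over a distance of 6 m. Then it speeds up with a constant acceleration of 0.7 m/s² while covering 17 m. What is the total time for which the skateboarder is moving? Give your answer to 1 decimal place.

Phase 1 (decelerating): v₀ = 8.50 m/s, a = -1.6 m/s².
v² = v₀² + 2aΔx = 8.50² + 2·-1.6·6 = 53.0 → v = 7.28 m/s
t = (v − v₀)/a = (7.28 − 8.50)/-1.6 = 0.760 s

Phase 2 (accelerating): v₀ = 7.28 m/s, a = 0.7 m/s².
v² = v₀² + 2aΔx = 7.28² + 2·0.7·17 = 76.8 → v = 8.77 m/s
t = (v − v₀)/a = (8.77 − 7.28)/0.7 = 2.12 s
Total time = 0.760 + 2.12 = 2.88 s

2.9 s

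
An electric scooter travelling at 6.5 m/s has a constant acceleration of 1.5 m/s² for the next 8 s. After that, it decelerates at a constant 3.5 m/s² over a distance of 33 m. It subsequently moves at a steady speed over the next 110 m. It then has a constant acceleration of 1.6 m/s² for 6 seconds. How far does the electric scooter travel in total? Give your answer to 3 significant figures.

Phase 1 (accelerating): v₀ = 6.50 m/s, a = 1.5 m/s².
v = v₀ + at = 6.50 + (1.5)(8) = 18.5 m/s
Δx = v₀t + ½at² = 6.50·8 + 0.5·1.5·8² = 100 m

Phase 2 (decelerating): v₀ = 18.5 m/s, a = -3.5 m/s².
v² = v₀² + 2aΔx = 18.5² + 2·-3.5·33 = 111 → v = 10.5 m/s
t = (v − v₀)/a = (10.5 − 18.5)/-3.5 = 2.27 s

Phase 3 (constant speed): v₀ = 10.5 m/s, a = 0 m/s².
Constant speed: t = d/v = 110/10.5 = 10.4 s

Phase 4 (accelerating): v₀ = 10.5 m/s, a = 1.6 m/s².
v = v₀ + at = 10.5 + (1.6)(6) = 20.1 m/s
Δx = v₀t + ½at² = 10.5·6 + 0.5·1.6·6² = 92.1 m
Total distance = 100 + 33.0 + 110 + 92.1 = 335 m

335 m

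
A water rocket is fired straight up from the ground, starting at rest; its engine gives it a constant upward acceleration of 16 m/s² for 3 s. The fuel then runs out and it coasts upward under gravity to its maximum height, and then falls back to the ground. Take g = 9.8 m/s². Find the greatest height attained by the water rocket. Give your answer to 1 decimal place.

Phase 1 (powered ascent): v₀ = 0 m/s, a = 16 m/s².
v = v₀ + at = 0 + (16)(3) = 48.0 m/s
Δx = v₀t + ½at² = 0·3 + 0.5·16·3² = 72.0 m

Phase 2 (coasting upward): v₀ = 48.0 m/s, a = -9.8 m/s².
v = v₀ + at → t = (0 − 48.0) / -9.8 = 4.90 s
v² = v₀² + 2aΔx → Δx = (0² − 48.0²)/(2·-9.8) = 118 m
Maximum height = 72.0 + 118 = 190 m

189.6 m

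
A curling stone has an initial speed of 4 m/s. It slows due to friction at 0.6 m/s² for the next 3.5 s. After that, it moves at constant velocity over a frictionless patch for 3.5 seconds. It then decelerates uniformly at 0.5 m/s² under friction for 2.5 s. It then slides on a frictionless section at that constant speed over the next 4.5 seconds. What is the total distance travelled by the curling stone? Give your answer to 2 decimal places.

Phase 1 (decelerating): v₀ = 4.00 m/s, a = -0.6 m/s².
v = v₀ + at = 4.00 + (-0.6)(3.5) = 1.90 m/s
Δx = v₀t + ½at² = 4.00·3.5 + 0.5·-0.6·3.5² = 10.3 m

Phase 2 (constant speed): v₀ = 1.90 m/s, a = 0 m/s².
v = v₀ + at = 1.90 + (0)(3.5) = 1.90 m/s
Δx = v₀t + ½at² = 1.90·3.5 + 0.5·0·3.5² = 6.65 m

Phase 3 (decelerating): v₀ = 1.90 m/s, a = -0.5 m/s².
v = v₀ + at = 1.90 + (-0.5)(2.5) = 0.650 m/s
Δx = v₀t + ½at² = 1.90·2.5 + 0.5·-0.5·2.5² = 3.19 m

Phase 4 (constant speed): v₀ = 0.650 m/s, a = 0 m/s².
v = v₀ + at = 0.650 + (0)(4.5) = 0.650 m/s
Δx = v₀t + ½at² = 0.650·4.5 + 0.5·0·4.5² = 2.92 m
Total distance = 10.3 + 6.65 + 3.19 + 2.92 = 23.1 m

23.09 m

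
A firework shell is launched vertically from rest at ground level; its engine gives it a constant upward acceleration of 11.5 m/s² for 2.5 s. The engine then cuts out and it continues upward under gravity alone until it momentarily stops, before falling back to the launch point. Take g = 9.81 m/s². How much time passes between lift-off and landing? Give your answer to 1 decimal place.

9.4 s

Phase 1 (powered ascent): v₀ = 0 m/s, a = 11.5 m/s².
v = v₀ + at = 0 + (11.5)(2.5) = 28.8 m/s
Δx = v₀t + ½at² = 0·2.5 + 0.5·11.5·2.5² = 35.9 m

Phase 2 (coasting upward): v₀ = 28.8 m/s, a = -9.81 m/s².
v = v₀ + at → t = (0 − 28.8) / -9.81 = 2.93 s
v² = v₀² + 2aΔx → Δx = (0² − 28.8²)/(2·-9.81) = 42.1 m

Phase 3 (free fall): v₀ = 0 m/s, a = -9.81 m/s².
Falls 78.1 m from rest: t = √(2·78.1/9.81) = 3.99 s; v = g·t = 39.1 m/s.
Total time = 2.50 + 2.93 + 3.99 = 9.42 s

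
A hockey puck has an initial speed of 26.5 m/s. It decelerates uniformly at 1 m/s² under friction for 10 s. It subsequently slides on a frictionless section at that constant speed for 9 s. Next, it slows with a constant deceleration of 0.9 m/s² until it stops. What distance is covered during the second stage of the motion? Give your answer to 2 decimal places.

148.50 m

Phase 1 (decelerating): v₀ = 26.5 m/s, a = -1 m/s².
v = v₀ + at = 26.5 + (-1)(10) = 16.5 m/s
Δx = v₀t + ½at² = 26.5·10 + 0.5·-1·10² = 215 m

Phase 2 (constant speed): v₀ = 16.5 m/s, a = 0 m/s².
v = v₀ + at = 16.5 + (0)(9) = 16.5 m/s
Δx = v₀t + ½at² = 16.5·9 + 0.5·0·9² = 148 m
Distance in phase 2 = 148 m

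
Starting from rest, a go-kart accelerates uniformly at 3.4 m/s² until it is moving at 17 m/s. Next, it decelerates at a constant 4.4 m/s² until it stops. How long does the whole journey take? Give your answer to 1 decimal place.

Phase 1 (accelerating): v₀ = 0 m/s, a = 3.4 m/s².
v = v₀ + at → t = (17 − 0) / 3.4 = 5.00 s
v² = v₀² + 2aΔx → Δx = (17² − 0²)/(2·3.4) = 42.5 m

Phase 2 (decelerating): v₀ = 17.0 m/s, a = -4.4 m/s².
v = v₀ + at → t = (0 − 17.0) / -4.4 = 3.86 s
v² = v₀² + 2aΔx → Δx = (0² − 17.0²)/(2·-4.4) = 32.8 m
Total time = 5.00 + 3.86 = 8.86 s

8.9 s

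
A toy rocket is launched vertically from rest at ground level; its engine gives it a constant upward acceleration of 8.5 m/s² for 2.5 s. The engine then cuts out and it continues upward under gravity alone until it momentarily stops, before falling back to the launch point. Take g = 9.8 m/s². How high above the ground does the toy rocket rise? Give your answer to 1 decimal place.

Phase 1 (powered ascent): v₀ = 0 m/s, a = 8.5 m/s².
v = v₀ + at = 0 + (8.5)(2.5) = 21.2 m/s
Δx = v₀t + ½at² = 0·2.5 + 0.5·8.5·2.5² = 26.6 m

Phase 2 (coasting upward): v₀ = 21.2 m/s, a = -9.8 m/s².
v = v₀ + at → t = (0 − 21.2) / -9.8 = 2.17 s
v² = v₀² + 2aΔx → Δx = (0² − 21.2²)/(2·-9.8) = 23.0 m
Maximum height = 26.6 + 23.0 = 49.6 m

49.6 m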